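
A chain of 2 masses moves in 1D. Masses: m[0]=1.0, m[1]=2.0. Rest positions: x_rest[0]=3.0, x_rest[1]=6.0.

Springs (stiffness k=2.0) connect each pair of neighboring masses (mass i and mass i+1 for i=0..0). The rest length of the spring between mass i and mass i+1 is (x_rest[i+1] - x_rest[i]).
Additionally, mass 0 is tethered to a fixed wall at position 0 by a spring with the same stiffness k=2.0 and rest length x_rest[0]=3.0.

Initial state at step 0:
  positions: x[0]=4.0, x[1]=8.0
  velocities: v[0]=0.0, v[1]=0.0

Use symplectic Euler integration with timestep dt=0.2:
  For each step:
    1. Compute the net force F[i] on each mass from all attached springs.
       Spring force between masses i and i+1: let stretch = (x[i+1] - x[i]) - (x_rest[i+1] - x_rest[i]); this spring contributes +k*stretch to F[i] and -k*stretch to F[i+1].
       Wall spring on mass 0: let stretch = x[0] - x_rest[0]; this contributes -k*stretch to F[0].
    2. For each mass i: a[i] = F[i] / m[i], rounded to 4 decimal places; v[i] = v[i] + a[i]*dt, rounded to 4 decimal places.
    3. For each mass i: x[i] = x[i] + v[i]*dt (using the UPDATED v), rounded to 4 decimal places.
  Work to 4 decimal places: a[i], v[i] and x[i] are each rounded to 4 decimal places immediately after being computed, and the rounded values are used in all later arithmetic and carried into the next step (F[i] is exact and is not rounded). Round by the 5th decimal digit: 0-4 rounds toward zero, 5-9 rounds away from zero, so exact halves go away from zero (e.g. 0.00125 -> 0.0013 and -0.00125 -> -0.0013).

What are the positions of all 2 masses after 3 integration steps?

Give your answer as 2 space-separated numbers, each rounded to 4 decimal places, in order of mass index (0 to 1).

Step 0: x=[4.0000 8.0000] v=[0.0000 0.0000]
Step 1: x=[4.0000 7.9600] v=[0.0000 -0.2000]
Step 2: x=[3.9968 7.8816] v=[-0.0160 -0.3920]
Step 3: x=[3.9846 7.7678] v=[-0.0608 -0.5690]

Answer: 3.9846 7.7678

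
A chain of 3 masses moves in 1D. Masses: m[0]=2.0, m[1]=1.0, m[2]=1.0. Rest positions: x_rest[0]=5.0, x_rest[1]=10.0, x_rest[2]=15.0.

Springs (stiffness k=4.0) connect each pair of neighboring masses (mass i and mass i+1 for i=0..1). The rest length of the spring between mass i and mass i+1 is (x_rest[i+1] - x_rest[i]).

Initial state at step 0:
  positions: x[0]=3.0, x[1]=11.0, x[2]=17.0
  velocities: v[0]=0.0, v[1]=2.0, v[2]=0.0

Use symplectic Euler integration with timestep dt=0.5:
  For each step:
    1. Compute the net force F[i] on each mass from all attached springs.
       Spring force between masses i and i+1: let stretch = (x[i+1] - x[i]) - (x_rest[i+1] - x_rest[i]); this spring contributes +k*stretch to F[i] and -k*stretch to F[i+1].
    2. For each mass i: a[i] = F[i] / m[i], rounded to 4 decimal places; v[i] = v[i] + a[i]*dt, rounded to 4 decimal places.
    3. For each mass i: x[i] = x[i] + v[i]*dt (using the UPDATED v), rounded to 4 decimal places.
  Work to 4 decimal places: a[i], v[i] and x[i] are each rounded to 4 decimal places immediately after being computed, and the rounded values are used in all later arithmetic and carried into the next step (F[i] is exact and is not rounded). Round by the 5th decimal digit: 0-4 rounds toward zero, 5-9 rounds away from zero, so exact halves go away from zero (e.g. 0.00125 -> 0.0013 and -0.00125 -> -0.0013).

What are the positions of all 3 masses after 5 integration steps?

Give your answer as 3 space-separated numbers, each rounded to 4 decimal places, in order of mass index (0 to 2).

Answer: 6.0313 10.5625 16.3750

Derivation:
Step 0: x=[3.0000 11.0000 17.0000] v=[0.0000 2.0000 0.0000]
Step 1: x=[4.5000 10.0000 16.0000] v=[3.0000 -2.0000 -2.0000]
Step 2: x=[6.2500 9.5000 14.0000] v=[3.5000 -1.0000 -4.0000]
Step 3: x=[7.1250 10.2500 12.5000] v=[1.7500 1.5000 -3.0000]
Step 4: x=[7.0625 10.1250 13.7500] v=[-0.1250 -0.2500 2.5000]
Step 5: x=[6.0313 10.5625 16.3750] v=[-2.0625 0.8750 5.2500]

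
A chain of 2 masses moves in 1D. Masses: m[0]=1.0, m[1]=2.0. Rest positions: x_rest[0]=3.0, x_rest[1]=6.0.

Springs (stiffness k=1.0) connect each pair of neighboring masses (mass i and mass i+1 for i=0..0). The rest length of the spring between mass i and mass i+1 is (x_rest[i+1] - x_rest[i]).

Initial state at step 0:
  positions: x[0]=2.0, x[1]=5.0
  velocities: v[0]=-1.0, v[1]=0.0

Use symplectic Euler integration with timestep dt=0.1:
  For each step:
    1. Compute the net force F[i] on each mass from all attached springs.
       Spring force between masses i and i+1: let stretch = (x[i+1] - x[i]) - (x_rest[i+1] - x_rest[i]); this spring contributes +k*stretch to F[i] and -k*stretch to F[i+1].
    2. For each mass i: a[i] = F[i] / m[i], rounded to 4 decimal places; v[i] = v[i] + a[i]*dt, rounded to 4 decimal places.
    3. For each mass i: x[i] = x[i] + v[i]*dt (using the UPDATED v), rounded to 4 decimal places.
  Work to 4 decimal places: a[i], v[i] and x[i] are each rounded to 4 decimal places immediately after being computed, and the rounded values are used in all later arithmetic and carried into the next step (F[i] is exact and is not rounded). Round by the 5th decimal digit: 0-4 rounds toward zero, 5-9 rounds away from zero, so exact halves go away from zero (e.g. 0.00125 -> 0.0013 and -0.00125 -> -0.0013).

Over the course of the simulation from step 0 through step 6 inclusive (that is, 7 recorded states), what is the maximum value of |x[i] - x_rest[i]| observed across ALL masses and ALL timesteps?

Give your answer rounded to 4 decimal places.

Step 0: x=[2.0000 5.0000] v=[-1.0000 0.0000]
Step 1: x=[1.9000 5.0000] v=[-1.0000 0.0000]
Step 2: x=[1.8010 4.9995] v=[-0.9900 -0.0050]
Step 3: x=[1.7040 4.9980] v=[-0.9702 -0.0149]
Step 4: x=[1.6099 4.9950] v=[-0.9408 -0.0296]
Step 5: x=[1.5197 4.9901] v=[-0.9023 -0.0489]
Step 6: x=[1.4342 4.9829] v=[-0.8553 -0.0724]
Max displacement = 1.5658

Answer: 1.5658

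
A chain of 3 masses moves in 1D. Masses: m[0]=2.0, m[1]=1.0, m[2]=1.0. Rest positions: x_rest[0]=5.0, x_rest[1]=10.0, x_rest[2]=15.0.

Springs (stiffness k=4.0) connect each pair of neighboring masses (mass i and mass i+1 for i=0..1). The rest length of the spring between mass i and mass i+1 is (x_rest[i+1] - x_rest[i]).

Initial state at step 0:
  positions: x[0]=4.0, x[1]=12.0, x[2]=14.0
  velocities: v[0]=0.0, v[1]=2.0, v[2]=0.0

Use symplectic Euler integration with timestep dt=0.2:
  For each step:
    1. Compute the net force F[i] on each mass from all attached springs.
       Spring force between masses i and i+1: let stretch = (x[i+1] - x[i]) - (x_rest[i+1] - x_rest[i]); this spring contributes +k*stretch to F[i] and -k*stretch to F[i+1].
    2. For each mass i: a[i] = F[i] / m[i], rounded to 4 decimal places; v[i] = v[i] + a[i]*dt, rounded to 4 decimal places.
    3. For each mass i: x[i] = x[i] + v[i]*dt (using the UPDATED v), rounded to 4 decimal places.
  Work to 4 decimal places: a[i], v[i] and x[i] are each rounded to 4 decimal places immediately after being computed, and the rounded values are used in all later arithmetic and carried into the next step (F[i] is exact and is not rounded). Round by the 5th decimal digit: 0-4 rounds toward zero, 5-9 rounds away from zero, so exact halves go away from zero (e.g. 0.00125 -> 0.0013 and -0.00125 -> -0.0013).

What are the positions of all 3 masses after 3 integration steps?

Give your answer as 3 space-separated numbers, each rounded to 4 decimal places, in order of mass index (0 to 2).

Step 0: x=[4.0000 12.0000 14.0000] v=[0.0000 2.0000 0.0000]
Step 1: x=[4.2400 11.4400 14.4800] v=[1.2000 -2.8000 2.4000]
Step 2: x=[4.6560 10.2144 15.2736] v=[2.0800 -6.1280 3.9680]
Step 3: x=[5.1167 8.9089 16.0577] v=[2.3034 -6.5274 3.9206]

Answer: 5.1167 8.9089 16.0577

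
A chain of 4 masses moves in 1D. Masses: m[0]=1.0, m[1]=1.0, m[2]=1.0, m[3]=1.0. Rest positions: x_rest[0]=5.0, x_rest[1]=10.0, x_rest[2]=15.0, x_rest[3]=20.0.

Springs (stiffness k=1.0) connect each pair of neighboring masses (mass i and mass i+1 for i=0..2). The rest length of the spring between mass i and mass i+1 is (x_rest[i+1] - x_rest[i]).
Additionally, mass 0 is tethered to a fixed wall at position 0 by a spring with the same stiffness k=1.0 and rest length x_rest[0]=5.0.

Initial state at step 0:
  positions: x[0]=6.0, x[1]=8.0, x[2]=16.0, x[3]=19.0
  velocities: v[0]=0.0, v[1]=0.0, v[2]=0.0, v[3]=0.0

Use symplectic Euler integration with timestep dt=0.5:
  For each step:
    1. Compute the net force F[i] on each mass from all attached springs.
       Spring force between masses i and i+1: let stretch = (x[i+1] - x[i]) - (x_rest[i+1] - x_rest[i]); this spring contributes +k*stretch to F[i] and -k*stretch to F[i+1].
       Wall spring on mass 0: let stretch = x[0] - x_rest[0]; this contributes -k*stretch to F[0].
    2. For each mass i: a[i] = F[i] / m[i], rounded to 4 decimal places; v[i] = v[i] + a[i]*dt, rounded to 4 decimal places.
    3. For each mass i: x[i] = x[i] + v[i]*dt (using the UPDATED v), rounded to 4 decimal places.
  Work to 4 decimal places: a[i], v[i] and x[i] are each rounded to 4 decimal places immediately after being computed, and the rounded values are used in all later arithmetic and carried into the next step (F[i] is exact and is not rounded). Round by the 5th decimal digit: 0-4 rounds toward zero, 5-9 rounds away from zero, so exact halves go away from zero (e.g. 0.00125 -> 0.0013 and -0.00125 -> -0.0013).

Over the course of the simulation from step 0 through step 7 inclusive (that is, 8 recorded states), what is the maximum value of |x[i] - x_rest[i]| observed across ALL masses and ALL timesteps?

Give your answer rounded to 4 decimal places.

Step 0: x=[6.0000 8.0000 16.0000 19.0000] v=[0.0000 0.0000 0.0000 0.0000]
Step 1: x=[5.0000 9.5000 14.7500 19.5000] v=[-2.0000 3.0000 -2.5000 1.0000]
Step 2: x=[3.8750 11.1875 13.3750 20.0625] v=[-2.2500 3.3750 -2.7500 1.1250]
Step 3: x=[3.6094 11.5938 13.1250 20.2032] v=[-0.5313 0.8125 -0.5000 0.2813]
Step 4: x=[4.4375 10.3868 14.2618 19.8243] v=[1.6562 -2.4141 2.2735 -0.7578]
Step 5: x=[5.6436 8.6612 15.8205 19.3048] v=[2.4121 -3.4513 3.1173 -1.0391]
Step 6: x=[6.1932 7.9710 16.4604 19.1642] v=[1.0991 -1.3805 1.2798 -0.2813]
Step 7: x=[5.6389 8.9587 15.6539 19.5976] v=[-1.1086 1.9753 -1.6130 0.8668]
Max displacement = 2.0290

Answer: 2.0290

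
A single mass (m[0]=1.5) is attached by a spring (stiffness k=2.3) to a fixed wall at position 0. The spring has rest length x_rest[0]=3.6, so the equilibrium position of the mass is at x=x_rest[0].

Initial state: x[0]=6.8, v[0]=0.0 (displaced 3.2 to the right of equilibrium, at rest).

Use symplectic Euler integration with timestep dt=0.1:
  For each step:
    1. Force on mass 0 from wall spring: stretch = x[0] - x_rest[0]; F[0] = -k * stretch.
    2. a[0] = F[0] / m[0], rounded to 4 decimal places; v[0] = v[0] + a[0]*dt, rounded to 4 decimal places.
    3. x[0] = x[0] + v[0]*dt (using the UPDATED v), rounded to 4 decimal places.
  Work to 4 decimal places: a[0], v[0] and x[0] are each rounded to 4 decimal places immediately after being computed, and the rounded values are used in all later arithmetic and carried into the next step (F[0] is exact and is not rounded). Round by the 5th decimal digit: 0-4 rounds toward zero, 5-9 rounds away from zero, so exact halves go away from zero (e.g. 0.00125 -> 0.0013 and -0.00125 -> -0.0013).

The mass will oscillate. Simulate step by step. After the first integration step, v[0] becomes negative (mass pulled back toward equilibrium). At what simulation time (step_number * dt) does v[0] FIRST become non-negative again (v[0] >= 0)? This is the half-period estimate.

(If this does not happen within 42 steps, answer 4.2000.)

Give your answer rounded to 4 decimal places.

Answer: 2.6000

Derivation:
Step 0: x=[6.8000] v=[0.0000]
Step 1: x=[6.7509] v=[-0.4907]
Step 2: x=[6.6535] v=[-0.9738]
Step 3: x=[6.5093] v=[-1.4420]
Step 4: x=[6.3205] v=[-1.8881]
Step 5: x=[6.0900] v=[-2.3052]
Step 6: x=[5.8213] v=[-2.6870]
Step 7: x=[5.5185] v=[-3.0276]
Step 8: x=[5.1863] v=[-3.3218]
Step 9: x=[4.8298] v=[-3.5650]
Step 10: x=[4.4544] v=[-3.7536]
Step 11: x=[4.0659] v=[-3.8846]
Step 12: x=[3.6703] v=[-3.9560]
Step 13: x=[3.2736] v=[-3.9668]
Step 14: x=[2.8819] v=[-3.9168]
Step 15: x=[2.5012] v=[-3.8067]
Step 16: x=[2.1374] v=[-3.6382]
Step 17: x=[1.7960] v=[-3.4139]
Step 18: x=[1.4823] v=[-3.1373]
Step 19: x=[1.2010] v=[-2.8126]
Step 20: x=[0.9565] v=[-2.4448]
Step 21: x=[0.7526] v=[-2.0395]
Step 22: x=[0.5923] v=[-1.6029]
Step 23: x=[0.4781] v=[-1.1417]
Step 24: x=[0.4118] v=[-0.6630]
Step 25: x=[0.3944] v=[-0.1741]
Step 26: x=[0.4261] v=[0.3174]
First v>=0 after going negative at step 26, time=2.6000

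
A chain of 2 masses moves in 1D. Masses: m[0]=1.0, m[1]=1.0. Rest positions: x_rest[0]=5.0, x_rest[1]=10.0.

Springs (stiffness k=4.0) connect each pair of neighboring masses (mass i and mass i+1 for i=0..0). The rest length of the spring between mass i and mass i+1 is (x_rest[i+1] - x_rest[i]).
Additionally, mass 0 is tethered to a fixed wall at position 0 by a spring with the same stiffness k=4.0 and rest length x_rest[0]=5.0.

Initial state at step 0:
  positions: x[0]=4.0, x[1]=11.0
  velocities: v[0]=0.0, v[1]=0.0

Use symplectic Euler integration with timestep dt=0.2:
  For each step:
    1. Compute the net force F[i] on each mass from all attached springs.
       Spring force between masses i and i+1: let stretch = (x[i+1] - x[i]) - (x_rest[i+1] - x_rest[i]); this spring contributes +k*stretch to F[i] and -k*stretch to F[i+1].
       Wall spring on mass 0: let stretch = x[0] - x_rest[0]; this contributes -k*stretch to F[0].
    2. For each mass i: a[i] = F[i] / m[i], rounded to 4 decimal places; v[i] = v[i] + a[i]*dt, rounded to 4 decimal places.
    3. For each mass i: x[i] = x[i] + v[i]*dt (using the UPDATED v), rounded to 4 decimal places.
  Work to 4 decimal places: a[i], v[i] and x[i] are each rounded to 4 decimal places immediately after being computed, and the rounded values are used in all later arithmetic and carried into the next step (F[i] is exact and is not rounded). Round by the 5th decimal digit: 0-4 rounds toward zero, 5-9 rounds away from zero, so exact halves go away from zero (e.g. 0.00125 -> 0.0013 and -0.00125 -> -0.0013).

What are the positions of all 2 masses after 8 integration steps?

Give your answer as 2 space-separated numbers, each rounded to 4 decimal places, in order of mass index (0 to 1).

Answer: 3.9508 10.4520

Derivation:
Step 0: x=[4.0000 11.0000] v=[0.0000 0.0000]
Step 1: x=[4.4800 10.6800] v=[2.4000 -1.6000]
Step 2: x=[5.2352 10.1680] v=[3.7760 -2.5600]
Step 3: x=[5.9420 9.6668] v=[3.5341 -2.5062]
Step 4: x=[6.2941 9.3696] v=[1.7603 -1.4860]
Step 5: x=[6.1312 9.3803] v=[-0.8146 0.0536]
Step 6: x=[5.5071 9.6712] v=[-3.1203 1.4543]
Step 7: x=[4.6682 10.0958] v=[-4.1947 2.1230]
Step 8: x=[3.9508 10.4520] v=[-3.5872 1.7809]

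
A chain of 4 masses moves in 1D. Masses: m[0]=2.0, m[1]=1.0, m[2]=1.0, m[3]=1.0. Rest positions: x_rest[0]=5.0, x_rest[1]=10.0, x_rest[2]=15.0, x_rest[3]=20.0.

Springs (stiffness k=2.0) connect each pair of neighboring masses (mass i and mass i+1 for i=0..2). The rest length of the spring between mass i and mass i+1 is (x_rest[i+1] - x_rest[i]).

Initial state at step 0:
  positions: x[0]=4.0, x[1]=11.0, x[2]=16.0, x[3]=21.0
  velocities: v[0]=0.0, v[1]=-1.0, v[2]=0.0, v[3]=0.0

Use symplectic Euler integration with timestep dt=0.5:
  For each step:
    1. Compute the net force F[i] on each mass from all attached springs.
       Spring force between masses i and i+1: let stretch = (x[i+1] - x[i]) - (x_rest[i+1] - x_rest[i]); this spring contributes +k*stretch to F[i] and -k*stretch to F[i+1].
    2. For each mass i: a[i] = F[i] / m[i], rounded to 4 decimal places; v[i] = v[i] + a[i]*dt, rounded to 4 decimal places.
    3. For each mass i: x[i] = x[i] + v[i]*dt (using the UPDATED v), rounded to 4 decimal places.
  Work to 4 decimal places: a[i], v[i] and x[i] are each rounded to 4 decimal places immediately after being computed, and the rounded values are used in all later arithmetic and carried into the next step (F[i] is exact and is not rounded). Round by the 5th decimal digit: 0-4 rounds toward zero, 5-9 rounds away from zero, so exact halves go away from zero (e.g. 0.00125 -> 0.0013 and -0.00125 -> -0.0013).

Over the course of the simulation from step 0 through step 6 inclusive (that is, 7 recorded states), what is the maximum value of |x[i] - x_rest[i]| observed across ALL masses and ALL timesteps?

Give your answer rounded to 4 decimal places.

Answer: 2.5859

Derivation:
Step 0: x=[4.0000 11.0000 16.0000 21.0000] v=[0.0000 -1.0000 0.0000 0.0000]
Step 1: x=[4.5000 9.5000 16.0000 21.0000] v=[1.0000 -3.0000 0.0000 0.0000]
Step 2: x=[5.0000 8.7500 15.2500 21.0000] v=[1.0000 -1.5000 -1.5000 0.0000]
Step 3: x=[5.1875 9.3750 14.1250 20.6250] v=[0.3750 1.2500 -2.2500 -0.7500]
Step 4: x=[5.1719 10.2813 13.8750 19.5000] v=[-0.0313 1.8125 -0.5000 -2.2500]
Step 5: x=[5.1836 10.4297 14.6407 18.0625] v=[0.0234 0.2968 1.5313 -2.8750]
Step 6: x=[5.2569 10.0606 15.0118 17.4141] v=[0.1465 -0.7383 0.7421 -1.2968]
Max displacement = 2.5859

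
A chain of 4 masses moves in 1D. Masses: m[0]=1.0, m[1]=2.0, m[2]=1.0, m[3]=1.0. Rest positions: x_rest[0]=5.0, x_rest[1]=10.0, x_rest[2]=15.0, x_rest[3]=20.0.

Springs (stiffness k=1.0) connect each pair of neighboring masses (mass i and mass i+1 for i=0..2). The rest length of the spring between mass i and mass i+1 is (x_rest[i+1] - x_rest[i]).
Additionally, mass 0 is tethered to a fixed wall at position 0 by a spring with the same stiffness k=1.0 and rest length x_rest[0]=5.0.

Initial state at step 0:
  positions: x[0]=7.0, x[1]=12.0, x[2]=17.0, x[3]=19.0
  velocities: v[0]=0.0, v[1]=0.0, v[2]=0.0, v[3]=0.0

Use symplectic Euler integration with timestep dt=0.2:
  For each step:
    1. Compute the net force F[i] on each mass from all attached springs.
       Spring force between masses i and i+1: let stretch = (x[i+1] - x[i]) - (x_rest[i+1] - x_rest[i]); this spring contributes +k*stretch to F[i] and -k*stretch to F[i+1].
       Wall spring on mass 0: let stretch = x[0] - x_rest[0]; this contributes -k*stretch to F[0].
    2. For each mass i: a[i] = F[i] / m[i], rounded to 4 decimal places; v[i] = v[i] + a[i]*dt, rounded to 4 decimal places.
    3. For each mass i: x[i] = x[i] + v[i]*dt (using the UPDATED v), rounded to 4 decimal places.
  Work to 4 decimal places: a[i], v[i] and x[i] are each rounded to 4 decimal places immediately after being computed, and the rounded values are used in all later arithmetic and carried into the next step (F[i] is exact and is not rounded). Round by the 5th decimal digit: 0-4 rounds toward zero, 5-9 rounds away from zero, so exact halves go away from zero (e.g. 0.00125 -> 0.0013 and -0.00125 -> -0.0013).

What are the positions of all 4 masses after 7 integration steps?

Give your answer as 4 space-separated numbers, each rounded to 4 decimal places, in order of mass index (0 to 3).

Step 0: x=[7.0000 12.0000 17.0000 19.0000] v=[0.0000 0.0000 0.0000 0.0000]
Step 1: x=[6.9200 12.0000 16.8800 19.1200] v=[-0.4000 0.0000 -0.6000 0.6000]
Step 2: x=[6.7664 11.9960 16.6544 19.3504] v=[-0.7680 -0.0200 -1.1280 1.1520]
Step 3: x=[6.5513 11.9806 16.3503 19.6730] v=[-1.0754 -0.0771 -1.5205 1.6128]
Step 4: x=[6.2913 11.9440 16.0043 20.0627] v=[-1.2998 -0.1831 -1.7299 1.9483]
Step 5: x=[6.0058 11.8755 15.6582 20.4900] v=[-1.4275 -0.3423 -1.7303 2.1366]
Step 6: x=[5.7149 11.7653 15.3541 20.9240] v=[-1.4547 -0.5510 -1.5205 2.1702]
Step 7: x=[5.4374 11.6059 15.1292 21.3352] v=[-1.3876 -0.7972 -1.1243 2.0562]

Answer: 5.4374 11.6059 15.1292 21.3352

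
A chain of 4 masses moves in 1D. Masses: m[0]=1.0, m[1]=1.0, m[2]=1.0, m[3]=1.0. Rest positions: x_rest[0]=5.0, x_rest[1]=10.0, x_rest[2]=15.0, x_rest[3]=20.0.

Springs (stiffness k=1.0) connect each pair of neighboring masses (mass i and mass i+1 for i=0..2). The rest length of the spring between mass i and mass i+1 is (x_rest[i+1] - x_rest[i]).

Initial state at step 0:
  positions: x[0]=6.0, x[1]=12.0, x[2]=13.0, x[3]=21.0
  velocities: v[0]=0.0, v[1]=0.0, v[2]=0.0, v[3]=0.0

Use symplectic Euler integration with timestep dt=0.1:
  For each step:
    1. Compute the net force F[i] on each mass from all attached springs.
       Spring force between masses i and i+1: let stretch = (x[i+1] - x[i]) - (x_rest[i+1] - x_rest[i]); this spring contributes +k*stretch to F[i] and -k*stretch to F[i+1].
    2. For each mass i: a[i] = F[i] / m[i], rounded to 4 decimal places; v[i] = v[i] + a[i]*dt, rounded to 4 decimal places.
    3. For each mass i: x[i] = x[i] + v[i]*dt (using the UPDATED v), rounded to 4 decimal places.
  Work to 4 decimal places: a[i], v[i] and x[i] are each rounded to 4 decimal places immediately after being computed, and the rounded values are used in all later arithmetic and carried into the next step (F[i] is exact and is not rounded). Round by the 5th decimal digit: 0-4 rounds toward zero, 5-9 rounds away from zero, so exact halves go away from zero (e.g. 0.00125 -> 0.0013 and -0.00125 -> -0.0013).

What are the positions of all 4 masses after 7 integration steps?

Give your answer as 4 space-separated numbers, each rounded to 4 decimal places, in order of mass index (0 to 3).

Step 0: x=[6.0000 12.0000 13.0000 21.0000] v=[0.0000 0.0000 0.0000 0.0000]
Step 1: x=[6.0100 11.9500 13.0700 20.9700] v=[0.1000 -0.5000 0.7000 -0.3000]
Step 2: x=[6.0294 11.8518 13.2078 20.9110] v=[0.1940 -0.9820 1.3780 -0.5900]
Step 3: x=[6.0570 11.7089 13.4091 20.8250] v=[0.2762 -1.4286 2.0127 -0.8603]
Step 4: x=[6.0911 11.5265 13.6675 20.7148] v=[0.3414 -1.8238 2.5843 -1.1019]
Step 5: x=[6.1296 11.3112 13.9750 20.5841] v=[0.3849 -2.1532 3.0749 -1.3066]
Step 6: x=[6.1699 11.0707 14.3219 20.4374] v=[0.4031 -2.4050 3.4694 -1.4675]
Step 7: x=[6.2092 10.8137 14.6975 20.2795] v=[0.3932 -2.5700 3.7558 -1.5791]

Answer: 6.2092 10.8137 14.6975 20.2795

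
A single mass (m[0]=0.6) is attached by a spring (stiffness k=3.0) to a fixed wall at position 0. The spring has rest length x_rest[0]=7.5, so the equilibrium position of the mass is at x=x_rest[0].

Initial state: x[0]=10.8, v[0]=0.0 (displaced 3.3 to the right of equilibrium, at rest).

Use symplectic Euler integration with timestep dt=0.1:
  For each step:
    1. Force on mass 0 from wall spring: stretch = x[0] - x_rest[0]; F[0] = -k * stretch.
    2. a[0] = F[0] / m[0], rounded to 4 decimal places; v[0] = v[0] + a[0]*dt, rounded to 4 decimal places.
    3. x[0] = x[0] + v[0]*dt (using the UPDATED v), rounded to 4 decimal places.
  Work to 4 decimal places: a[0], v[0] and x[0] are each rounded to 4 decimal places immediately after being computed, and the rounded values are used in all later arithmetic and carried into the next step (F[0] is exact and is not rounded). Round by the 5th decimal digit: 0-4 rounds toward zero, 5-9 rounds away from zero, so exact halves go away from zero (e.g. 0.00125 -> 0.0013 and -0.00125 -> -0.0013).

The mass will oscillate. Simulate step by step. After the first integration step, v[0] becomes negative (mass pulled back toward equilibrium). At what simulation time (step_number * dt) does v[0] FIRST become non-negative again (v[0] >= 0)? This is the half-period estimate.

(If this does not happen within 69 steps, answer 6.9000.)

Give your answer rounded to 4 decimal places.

Step 0: x=[10.8000] v=[0.0000]
Step 1: x=[10.6350] v=[-1.6500]
Step 2: x=[10.3133] v=[-3.2175]
Step 3: x=[9.8509] v=[-4.6242]
Step 4: x=[9.2709] v=[-5.7997]
Step 5: x=[8.6024] v=[-6.6852]
Step 6: x=[7.8788] v=[-7.2364]
Step 7: x=[7.1362] v=[-7.4258]
Step 8: x=[6.4118] v=[-7.2439]
Step 9: x=[5.7418] v=[-6.6998]
Step 10: x=[5.1597] v=[-5.8207]
Step 11: x=[4.6946] v=[-4.6506]
Step 12: x=[4.3698] v=[-3.2479]
Step 13: x=[4.2015] v=[-1.6828]
Step 14: x=[4.1981] v=[-0.0336]
Step 15: x=[4.3598] v=[1.6174]
First v>=0 after going negative at step 15, time=1.5000

Answer: 1.5000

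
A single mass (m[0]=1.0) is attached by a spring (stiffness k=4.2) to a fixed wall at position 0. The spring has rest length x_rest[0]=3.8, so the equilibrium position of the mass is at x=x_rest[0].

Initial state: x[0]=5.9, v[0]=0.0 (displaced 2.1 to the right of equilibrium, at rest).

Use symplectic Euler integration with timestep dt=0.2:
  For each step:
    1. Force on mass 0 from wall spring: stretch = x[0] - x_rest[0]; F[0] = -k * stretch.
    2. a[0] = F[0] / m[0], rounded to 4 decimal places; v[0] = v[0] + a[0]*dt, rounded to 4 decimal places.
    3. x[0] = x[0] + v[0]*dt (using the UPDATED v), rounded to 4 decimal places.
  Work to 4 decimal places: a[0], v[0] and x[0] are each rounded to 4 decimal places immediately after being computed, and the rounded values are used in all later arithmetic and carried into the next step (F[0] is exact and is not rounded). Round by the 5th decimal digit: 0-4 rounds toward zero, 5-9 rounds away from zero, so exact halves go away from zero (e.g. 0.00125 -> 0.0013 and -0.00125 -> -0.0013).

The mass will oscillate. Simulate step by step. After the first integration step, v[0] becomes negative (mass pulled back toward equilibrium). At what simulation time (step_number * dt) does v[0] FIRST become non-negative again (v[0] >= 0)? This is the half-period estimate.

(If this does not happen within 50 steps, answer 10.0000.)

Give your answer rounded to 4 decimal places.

Answer: 1.6000

Derivation:
Step 0: x=[5.9000] v=[0.0000]
Step 1: x=[5.5472] v=[-1.7640]
Step 2: x=[4.9009] v=[-3.2316]
Step 3: x=[4.0696] v=[-4.1564]
Step 4: x=[3.1930] v=[-4.3829]
Step 5: x=[2.4184] v=[-3.8730]
Step 6: x=[1.8759] v=[-2.7125]
Step 7: x=[1.6566] v=[-1.0963]
Step 8: x=[1.7974] v=[0.7042]
First v>=0 after going negative at step 8, time=1.6000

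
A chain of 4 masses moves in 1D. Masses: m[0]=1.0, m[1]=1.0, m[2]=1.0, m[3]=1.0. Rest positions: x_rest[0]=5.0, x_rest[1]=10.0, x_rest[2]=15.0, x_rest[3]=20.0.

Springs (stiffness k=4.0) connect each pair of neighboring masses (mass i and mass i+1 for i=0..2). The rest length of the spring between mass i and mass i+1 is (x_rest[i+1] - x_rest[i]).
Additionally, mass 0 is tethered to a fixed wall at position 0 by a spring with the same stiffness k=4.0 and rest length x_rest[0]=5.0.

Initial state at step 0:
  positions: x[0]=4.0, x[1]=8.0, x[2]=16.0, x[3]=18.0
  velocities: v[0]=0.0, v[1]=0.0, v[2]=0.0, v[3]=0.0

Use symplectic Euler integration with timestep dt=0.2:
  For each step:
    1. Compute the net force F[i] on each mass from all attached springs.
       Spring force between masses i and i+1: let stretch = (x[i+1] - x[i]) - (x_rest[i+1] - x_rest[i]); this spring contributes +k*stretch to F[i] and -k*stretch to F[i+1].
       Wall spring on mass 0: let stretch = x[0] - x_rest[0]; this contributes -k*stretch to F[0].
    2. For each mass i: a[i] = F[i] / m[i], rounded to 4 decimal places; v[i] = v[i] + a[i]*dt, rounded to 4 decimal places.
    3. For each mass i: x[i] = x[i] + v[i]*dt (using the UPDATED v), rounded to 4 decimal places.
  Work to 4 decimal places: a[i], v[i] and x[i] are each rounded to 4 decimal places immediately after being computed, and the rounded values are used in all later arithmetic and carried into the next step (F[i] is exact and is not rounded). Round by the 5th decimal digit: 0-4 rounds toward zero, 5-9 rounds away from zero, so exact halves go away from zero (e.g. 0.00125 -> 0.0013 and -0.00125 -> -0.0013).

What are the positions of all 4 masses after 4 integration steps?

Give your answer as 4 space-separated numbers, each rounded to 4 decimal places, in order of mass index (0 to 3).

Answer: 4.9675 10.3650 12.0787 20.0885

Derivation:
Step 0: x=[4.0000 8.0000 16.0000 18.0000] v=[0.0000 0.0000 0.0000 0.0000]
Step 1: x=[4.0000 8.6400 15.0400 18.4800] v=[0.0000 3.2000 -4.8000 2.4000]
Step 2: x=[4.1024 9.5616 13.6064 19.2096] v=[0.5120 4.6080 -7.1680 3.6480]
Step 3: x=[4.4219 10.2569 12.4221 19.8427] v=[1.5974 3.4765 -5.9213 3.1654]
Step 4: x=[4.9675 10.3650 12.0787 20.0885] v=[2.7279 0.5407 -1.7170 1.2289]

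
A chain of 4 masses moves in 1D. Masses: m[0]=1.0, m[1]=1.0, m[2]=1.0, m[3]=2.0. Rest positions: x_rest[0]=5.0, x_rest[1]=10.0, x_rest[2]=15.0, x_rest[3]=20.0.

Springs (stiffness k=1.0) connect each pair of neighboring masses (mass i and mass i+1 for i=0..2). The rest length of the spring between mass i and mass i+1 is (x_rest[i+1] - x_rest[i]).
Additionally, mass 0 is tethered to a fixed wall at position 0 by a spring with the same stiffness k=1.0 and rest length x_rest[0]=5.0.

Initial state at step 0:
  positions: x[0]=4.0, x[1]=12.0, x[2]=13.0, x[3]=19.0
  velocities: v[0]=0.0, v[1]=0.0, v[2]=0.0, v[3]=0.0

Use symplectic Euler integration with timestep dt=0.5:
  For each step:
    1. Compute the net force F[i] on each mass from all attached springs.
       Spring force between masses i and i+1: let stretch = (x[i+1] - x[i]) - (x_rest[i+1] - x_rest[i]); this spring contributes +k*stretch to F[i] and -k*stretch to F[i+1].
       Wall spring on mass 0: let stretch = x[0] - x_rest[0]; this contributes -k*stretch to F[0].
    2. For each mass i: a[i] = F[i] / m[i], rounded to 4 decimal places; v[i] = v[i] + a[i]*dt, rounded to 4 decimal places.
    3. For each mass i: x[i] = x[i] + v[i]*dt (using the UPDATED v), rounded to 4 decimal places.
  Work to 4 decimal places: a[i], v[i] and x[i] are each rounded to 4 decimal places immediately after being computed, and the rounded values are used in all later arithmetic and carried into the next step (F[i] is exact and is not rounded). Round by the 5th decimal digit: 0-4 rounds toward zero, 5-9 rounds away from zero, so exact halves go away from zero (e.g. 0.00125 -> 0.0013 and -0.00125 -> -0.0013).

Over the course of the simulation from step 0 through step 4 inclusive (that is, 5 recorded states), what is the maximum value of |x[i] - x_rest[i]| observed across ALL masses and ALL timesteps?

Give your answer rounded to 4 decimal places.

Step 0: x=[4.0000 12.0000 13.0000 19.0000] v=[0.0000 0.0000 0.0000 0.0000]
Step 1: x=[5.0000 10.2500 14.2500 18.8750] v=[2.0000 -3.5000 2.5000 -0.2500]
Step 2: x=[6.0625 8.1875 15.6563 18.7969] v=[2.1250 -4.1250 2.8125 -0.1563]
Step 3: x=[6.1407 7.4610 15.9805 18.9512] v=[0.1563 -1.4531 0.6484 0.3086]
Step 4: x=[5.0138 8.5343 14.9175 19.3592] v=[-2.2539 2.1465 -2.1260 0.8160]
Max displacement = 2.5390

Answer: 2.5390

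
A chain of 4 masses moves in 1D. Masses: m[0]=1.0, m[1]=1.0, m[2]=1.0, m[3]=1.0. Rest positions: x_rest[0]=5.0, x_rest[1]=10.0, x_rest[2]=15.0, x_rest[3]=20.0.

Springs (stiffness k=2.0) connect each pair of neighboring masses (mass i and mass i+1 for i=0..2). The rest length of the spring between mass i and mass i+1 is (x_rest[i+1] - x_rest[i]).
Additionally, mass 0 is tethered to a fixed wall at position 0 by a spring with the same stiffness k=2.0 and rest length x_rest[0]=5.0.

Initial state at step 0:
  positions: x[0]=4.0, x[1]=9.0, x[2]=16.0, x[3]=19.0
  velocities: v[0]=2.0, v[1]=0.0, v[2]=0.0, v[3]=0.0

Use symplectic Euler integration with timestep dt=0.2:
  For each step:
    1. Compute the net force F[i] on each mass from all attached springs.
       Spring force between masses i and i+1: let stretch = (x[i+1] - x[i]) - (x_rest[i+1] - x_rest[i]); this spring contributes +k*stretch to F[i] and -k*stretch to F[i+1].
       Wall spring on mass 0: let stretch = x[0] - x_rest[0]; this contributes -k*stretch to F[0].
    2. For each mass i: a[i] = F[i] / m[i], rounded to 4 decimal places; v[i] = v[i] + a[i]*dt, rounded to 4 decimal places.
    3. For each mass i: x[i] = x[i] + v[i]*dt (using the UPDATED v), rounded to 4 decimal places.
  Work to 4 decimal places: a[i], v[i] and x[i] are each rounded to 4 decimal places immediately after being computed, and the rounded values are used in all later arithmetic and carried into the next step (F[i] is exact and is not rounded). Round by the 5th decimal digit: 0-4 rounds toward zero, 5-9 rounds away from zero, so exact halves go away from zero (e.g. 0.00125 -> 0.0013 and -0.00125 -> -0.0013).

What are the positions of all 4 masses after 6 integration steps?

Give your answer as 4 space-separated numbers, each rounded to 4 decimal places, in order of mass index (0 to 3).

Answer: 6.2268 10.8197 13.3719 20.3572

Derivation:
Step 0: x=[4.0000 9.0000 16.0000 19.0000] v=[2.0000 0.0000 0.0000 0.0000]
Step 1: x=[4.4800 9.1600 15.6800 19.1600] v=[2.4000 0.8000 -1.6000 0.8000]
Step 2: x=[4.9760 9.4672 15.1168 19.4416] v=[2.4800 1.5360 -2.8160 1.4080]
Step 3: x=[5.4332 9.8671 14.4476 19.7772] v=[2.2861 1.9994 -3.3459 1.6781]
Step 4: x=[5.8105 10.2787 13.8383 20.0865] v=[1.8864 2.0580 -3.0463 1.5463]
Step 5: x=[6.0804 10.6176 13.4441 20.2959] v=[1.3495 1.6946 -1.9709 1.0470]
Step 6: x=[6.2268 10.8197 13.3719 20.3572] v=[0.7322 1.0103 -0.3608 0.3063]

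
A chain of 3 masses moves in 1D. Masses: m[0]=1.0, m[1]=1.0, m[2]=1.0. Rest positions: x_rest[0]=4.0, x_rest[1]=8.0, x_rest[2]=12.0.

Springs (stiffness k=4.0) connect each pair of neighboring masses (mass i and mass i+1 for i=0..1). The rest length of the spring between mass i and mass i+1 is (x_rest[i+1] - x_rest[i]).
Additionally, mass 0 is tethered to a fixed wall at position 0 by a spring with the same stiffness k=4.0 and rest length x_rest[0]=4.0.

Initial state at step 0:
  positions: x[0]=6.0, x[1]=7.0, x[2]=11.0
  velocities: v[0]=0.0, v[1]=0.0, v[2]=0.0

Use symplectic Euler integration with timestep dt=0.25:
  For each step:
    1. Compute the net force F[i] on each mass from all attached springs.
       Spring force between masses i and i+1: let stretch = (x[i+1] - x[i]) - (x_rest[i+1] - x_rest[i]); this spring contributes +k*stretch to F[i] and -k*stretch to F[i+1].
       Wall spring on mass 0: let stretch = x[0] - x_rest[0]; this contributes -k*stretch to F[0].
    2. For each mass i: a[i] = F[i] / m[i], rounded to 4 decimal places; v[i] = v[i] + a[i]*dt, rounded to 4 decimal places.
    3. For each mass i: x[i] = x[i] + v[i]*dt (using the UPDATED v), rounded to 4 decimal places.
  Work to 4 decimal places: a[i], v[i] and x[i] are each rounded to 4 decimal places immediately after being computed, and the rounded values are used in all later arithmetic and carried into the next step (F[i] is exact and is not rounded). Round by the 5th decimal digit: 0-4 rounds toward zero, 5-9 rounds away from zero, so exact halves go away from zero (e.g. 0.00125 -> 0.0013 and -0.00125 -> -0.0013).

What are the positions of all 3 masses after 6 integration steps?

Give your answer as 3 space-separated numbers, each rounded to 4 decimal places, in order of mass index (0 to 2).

Step 0: x=[6.0000 7.0000 11.0000] v=[0.0000 0.0000 0.0000]
Step 1: x=[4.7500 7.7500 11.0000] v=[-5.0000 3.0000 0.0000]
Step 2: x=[3.0625 8.5625 11.1875] v=[-6.7500 3.2500 0.7500]
Step 3: x=[1.9844 8.6563 11.7188] v=[-4.3125 0.3750 2.1250]
Step 4: x=[2.0782 7.8477 12.4844] v=[0.3750 -3.2344 3.0625]
Step 5: x=[3.0948 6.7559 13.0909] v=[4.0663 -4.3672 2.4258]
Step 6: x=[4.2530 6.3326 13.1136] v=[4.6326 -1.6933 0.0908]

Answer: 4.2530 6.3326 13.1136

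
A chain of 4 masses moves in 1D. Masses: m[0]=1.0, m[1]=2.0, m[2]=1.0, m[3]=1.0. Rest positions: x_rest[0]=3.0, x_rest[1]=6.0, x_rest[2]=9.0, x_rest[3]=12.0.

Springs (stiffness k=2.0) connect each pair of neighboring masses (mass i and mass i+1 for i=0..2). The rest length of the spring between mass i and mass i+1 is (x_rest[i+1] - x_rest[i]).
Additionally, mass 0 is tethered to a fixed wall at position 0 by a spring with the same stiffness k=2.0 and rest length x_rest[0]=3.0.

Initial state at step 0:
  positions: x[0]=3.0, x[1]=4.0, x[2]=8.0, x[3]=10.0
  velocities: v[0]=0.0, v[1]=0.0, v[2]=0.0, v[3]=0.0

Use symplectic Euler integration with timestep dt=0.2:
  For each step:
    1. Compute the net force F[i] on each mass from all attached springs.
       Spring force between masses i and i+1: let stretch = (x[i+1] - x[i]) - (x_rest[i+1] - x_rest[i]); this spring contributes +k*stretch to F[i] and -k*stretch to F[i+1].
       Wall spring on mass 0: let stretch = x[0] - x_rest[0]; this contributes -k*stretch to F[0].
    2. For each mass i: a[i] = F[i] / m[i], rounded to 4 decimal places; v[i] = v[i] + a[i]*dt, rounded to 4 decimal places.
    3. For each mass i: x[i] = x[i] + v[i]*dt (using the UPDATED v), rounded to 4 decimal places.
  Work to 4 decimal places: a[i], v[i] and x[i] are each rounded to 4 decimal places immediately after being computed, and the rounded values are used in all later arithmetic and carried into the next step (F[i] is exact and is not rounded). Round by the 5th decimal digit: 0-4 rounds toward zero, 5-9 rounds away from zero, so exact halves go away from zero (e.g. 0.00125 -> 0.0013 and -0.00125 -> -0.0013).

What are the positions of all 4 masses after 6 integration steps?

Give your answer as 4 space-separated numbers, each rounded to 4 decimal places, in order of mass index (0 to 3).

Answer: 1.5477 5.3144 6.8143 10.6942

Derivation:
Step 0: x=[3.0000 4.0000 8.0000 10.0000] v=[0.0000 0.0000 0.0000 0.0000]
Step 1: x=[2.8400 4.1200 7.8400 10.0800] v=[-0.8000 0.6000 -0.8000 0.4000]
Step 2: x=[2.5552 4.3376 7.5616 10.2208] v=[-1.4240 1.0880 -1.3920 0.7040]
Step 3: x=[2.2086 4.6129 7.2380 10.3889] v=[-1.7331 1.3763 -1.6179 0.8403]
Step 4: x=[1.8776 4.8970 6.9565 10.5449] v=[-1.6548 1.4205 -1.4076 0.7799]
Step 5: x=[1.6380 5.1427 6.7973 10.6538] v=[-1.1981 1.2285 -0.7960 0.5445]
Step 6: x=[1.5477 5.3144 6.8143 10.6942] v=[-0.4514 0.8585 0.0848 0.2019]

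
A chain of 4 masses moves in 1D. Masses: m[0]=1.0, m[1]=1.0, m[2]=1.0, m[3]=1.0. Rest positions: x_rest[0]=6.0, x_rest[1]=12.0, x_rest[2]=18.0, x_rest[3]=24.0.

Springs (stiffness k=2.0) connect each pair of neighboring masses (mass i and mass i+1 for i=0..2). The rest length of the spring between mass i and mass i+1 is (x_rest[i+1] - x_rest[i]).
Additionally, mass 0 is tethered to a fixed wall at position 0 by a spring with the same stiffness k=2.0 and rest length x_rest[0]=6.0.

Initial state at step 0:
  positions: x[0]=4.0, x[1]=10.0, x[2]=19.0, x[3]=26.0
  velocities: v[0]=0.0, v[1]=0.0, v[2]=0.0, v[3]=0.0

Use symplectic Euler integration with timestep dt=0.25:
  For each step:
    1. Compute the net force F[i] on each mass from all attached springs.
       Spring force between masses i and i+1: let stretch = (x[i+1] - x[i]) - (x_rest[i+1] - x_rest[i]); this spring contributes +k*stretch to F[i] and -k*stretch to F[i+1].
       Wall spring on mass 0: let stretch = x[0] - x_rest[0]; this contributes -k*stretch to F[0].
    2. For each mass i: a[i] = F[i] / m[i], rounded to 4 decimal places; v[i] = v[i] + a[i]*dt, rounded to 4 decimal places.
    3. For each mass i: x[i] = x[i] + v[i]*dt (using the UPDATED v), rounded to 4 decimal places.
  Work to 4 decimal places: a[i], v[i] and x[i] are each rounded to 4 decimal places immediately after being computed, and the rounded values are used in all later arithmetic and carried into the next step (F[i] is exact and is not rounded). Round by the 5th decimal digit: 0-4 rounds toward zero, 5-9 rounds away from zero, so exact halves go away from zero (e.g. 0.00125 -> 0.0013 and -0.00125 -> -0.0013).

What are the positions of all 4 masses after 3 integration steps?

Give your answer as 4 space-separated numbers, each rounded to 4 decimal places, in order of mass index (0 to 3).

Answer: 5.4141 11.8145 17.9317 25.1856

Derivation:
Step 0: x=[4.0000 10.0000 19.0000 26.0000] v=[0.0000 0.0000 0.0000 0.0000]
Step 1: x=[4.2500 10.3750 18.7500 25.8750] v=[1.0000 1.5000 -1.0000 -0.5000]
Step 2: x=[4.7344 11.0313 18.3438 25.6094] v=[1.9375 2.6250 -1.6250 -1.0625]
Step 3: x=[5.4141 11.8145 17.9317 25.1856] v=[2.7188 3.1328 -1.6485 -1.6953]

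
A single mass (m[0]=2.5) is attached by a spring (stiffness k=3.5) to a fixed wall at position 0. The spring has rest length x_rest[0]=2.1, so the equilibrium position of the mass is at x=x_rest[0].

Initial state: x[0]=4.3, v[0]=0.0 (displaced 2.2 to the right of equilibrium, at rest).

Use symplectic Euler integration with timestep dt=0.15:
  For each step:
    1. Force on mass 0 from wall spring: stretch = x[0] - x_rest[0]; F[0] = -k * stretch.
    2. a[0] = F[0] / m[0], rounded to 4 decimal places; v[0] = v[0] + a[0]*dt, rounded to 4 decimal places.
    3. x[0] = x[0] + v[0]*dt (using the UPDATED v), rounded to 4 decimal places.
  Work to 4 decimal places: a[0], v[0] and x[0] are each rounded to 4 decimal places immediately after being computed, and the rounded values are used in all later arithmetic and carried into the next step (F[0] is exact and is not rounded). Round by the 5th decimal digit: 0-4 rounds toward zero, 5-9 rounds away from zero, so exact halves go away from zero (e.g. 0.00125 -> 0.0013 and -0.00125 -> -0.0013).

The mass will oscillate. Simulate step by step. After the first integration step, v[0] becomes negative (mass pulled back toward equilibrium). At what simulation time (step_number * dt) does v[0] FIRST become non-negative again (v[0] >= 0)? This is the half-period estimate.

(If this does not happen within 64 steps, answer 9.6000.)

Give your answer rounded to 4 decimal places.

Step 0: x=[4.3000] v=[0.0000]
Step 1: x=[4.2307] v=[-0.4620]
Step 2: x=[4.0943] v=[-0.9095]
Step 3: x=[3.8951] v=[-1.3283]
Step 4: x=[3.6393] v=[-1.7053]
Step 5: x=[3.3350] v=[-2.0286]
Step 6: x=[2.9918] v=[-2.2880]
Step 7: x=[2.6205] v=[-2.4753]
Step 8: x=[2.2328] v=[-2.5846]
Step 9: x=[1.8409] v=[-2.6125]
Step 10: x=[1.4572] v=[-2.5581]
Step 11: x=[1.0937] v=[-2.4231]
Step 12: x=[0.7619] v=[-2.2118]
Step 13: x=[0.4723] v=[-1.9308]
Step 14: x=[0.2340] v=[-1.5890]
Step 15: x=[0.0544] v=[-1.1971]
Step 16: x=[-0.0607] v=[-0.7675]
Step 17: x=[-0.1078] v=[-0.3138]
Step 18: x=[-0.0853] v=[0.1498]
First v>=0 after going negative at step 18, time=2.7000

Answer: 2.7000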